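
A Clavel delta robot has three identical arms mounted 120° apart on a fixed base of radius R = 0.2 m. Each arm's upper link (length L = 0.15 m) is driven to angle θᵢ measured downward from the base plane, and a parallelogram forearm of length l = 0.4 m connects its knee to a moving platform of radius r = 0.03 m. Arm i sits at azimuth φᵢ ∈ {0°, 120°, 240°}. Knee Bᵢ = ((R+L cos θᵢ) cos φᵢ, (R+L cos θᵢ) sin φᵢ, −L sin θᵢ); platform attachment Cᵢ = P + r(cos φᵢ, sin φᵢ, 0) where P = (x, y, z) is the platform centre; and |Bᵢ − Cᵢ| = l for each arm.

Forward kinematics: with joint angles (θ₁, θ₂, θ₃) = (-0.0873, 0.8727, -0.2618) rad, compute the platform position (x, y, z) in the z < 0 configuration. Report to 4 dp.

O1 = (0.3194·cos0.0°, 0.3194·sin0.0°, 0.0131) = (0.3194, 0.0000, 0.0131)
arm 2 at φ=120.0°: (R−r)+L cos θ2 = 0.2664;  O2 = (-0.1332, 0.2307, -0.1149)
O3 = (0.3149·cos240.0°, 0.3149·sin240.0°, 0.0388) = (-0.1574, -0.2727, 0.0388)
subtract pairs → two planes through P
[-0.9053 0.4614 -0.2560]·P = -0.0180;  [-0.9537 -0.5454 0.0515]·P = -0.0015
det = 0.9338;  x = 0.0113+-0.1241z,  y = -0.0169+0.3113z
quadratic in z: (1.1123)z²+(0.0398)z+(-0.0646)=0, √Δ=0.5376 → z ∈ {-0.2595, 0.2238}; z = -0.2595 (taking z<0)
x = 0.0435, y = -0.0977

(0.0435, -0.0977, -0.2595)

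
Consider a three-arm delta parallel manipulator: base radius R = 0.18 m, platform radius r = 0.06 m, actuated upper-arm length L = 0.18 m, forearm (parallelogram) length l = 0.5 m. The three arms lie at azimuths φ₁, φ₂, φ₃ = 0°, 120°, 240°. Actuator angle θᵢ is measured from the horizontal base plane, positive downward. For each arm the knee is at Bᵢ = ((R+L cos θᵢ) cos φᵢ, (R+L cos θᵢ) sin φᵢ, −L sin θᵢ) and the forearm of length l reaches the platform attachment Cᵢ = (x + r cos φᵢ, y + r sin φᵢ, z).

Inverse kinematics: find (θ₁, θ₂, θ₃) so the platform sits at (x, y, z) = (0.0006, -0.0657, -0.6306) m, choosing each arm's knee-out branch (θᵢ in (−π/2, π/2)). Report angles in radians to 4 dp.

θ₁ = 1.2218, θ₂ = 1.3964, θ₃ = 1.0472

rotate P by −φ1: (0.0006, -0.0657, -0.6306)
  e−x'=0.1194;  (l²−L²−(e−x')²−y'²−z²)/2L = -0.5517
  θ1 = atan2(B,A) + arccos(C/0.6418) = 1.2218
arm 2 (φ=120.0°): x'=-0.0572, y'=0.0323
  A cos θ + B sin θ = C:  0.1772·cos θ + -0.6306·sin θ = -0.5903
  θ2 = atan2(B,A) + arccos(C/0.6550) = 1.3964
arm 3 (φ=240.0°): x'=0.0566, y'=0.0334
  A=0.0634, B=-0.6306, C=(l²−L²−A²−y'²−z²)/(2L)=-0.5144
  √(A²+B²)=0.6338;  θ3 = -1.4706+2.5178 ≈ 1.0472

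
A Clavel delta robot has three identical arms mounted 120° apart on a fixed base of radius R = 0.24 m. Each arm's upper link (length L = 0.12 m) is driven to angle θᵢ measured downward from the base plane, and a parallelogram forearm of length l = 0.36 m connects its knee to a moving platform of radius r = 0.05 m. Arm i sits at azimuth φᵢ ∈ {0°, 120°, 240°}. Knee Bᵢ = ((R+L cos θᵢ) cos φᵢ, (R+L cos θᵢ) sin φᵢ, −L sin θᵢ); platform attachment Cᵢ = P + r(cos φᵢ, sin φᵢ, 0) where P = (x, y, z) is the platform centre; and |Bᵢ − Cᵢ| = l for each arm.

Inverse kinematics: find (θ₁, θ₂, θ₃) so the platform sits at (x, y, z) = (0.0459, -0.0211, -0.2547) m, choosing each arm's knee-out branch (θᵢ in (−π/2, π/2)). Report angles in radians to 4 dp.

θ₁ = 0.0874, θ₂ = 0.7855, θ₃ = 0.5236

arm 1 (φ=0.0°): x'=0.0459, y'=-0.0211
  A=0.1441, B=-0.2547, C=(l²−L²−A²−y'²−z²)/(2L)=0.1213
  θ1 = atan2(B,A) + arccos(C/0.2926) = 0.0874
rotate P by −φ2: (-0.0412, -0.0292, -0.2547)
  A cos θ + B sin θ = C:  0.2312·cos θ + -0.2547·sin θ = -0.0166
  √(A²+B²)=0.3440;  θ2 = -0.8337+1.6191 ≈ 0.7855
rotate P by −φ3: (-0.0047, 0.0503, -0.2547)
  e−x'=0.1947;  (l²−L²−(e−x')²−y'²−z²)/2L = 0.0412
  θ3 = atan2(B,A) + arccos(C/0.3206) = 0.5236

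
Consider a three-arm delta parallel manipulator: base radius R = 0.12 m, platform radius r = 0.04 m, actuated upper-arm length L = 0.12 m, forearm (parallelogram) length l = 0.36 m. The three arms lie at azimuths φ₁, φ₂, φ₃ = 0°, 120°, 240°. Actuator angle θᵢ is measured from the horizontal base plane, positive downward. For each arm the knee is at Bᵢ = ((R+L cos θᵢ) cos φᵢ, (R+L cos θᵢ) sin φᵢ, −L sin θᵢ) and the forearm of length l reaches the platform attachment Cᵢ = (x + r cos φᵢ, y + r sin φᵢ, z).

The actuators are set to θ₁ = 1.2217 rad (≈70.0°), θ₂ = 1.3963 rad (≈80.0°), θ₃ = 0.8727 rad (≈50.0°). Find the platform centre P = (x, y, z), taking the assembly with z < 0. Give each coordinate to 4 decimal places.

O1 = (0.1210·cos0.0°, 0.1210·sin0.0°, -0.1128) = (0.1210, 0.0000, -0.1128)
arm 2 at φ=120.0°: (R−r)+L cos θ2 = 0.1008;  O2 = (-0.0504, 0.0873, -0.1182)
arm 3 at φ=240.0°: (R−r)+L cos θ3 = 0.1571;  O3 = (-0.0786, -0.1361, -0.0919)
|O₂|²−|O₁|² = -0.0032;  |O₃|²−|O₁|² = 0.0058
plane₁₂: -0.3429x+0.1746y+-0.0108z = -0.0032
det = 0.1631;  x = -0.0008+0.0266z,  y = -0.0201+0.1142z
quadratic in z: (1.0137)z²+(0.2145)z+(-0.1016)=0, √Δ=0.6769 → z ∈ {-0.4396, 0.2281}; z = -0.4396 (taking z<0)
x = -0.0125, y = -0.0702

(-0.0125, -0.0702, -0.4396)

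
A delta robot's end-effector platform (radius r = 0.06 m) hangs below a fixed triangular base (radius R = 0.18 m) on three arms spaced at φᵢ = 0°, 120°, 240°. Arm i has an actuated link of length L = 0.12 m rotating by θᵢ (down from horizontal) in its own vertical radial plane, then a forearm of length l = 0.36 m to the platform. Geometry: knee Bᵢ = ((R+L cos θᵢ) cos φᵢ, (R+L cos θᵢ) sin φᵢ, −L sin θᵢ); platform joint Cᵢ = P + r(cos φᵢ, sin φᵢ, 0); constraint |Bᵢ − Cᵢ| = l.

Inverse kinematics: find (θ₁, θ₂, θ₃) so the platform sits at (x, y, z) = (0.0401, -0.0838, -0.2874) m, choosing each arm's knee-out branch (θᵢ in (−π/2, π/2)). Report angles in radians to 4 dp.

rotate P by −φ1: (0.0401, -0.0838, -0.2874)
  A cos θ + B sin θ = C:  0.0799·cos θ + -0.2874·sin θ = 0.0800
  θ1 = atan2(B,A) + arccos(C/0.2983) = -0.0003
φ2=120.0° → target in arm frame (-0.0926, 0.0072)
  A cos θ + B sin θ = C:  0.2126·cos θ + -0.2874·sin θ = -0.0527
  θ2 = atan2(B,A) + arccos(C/0.3575) = 0.7850
φ3=240.0° → target in arm frame (0.0525, 0.0766)
  A=0.0675, B=-0.2874, C=(l²−L²−A²−y'²−z²)/(2L)=0.0924
  θ3 = atan2(B,A) + arccos(C/0.2952) = -0.0877

θ₁ = -0.0003, θ₂ = 0.7850, θ₃ = -0.0877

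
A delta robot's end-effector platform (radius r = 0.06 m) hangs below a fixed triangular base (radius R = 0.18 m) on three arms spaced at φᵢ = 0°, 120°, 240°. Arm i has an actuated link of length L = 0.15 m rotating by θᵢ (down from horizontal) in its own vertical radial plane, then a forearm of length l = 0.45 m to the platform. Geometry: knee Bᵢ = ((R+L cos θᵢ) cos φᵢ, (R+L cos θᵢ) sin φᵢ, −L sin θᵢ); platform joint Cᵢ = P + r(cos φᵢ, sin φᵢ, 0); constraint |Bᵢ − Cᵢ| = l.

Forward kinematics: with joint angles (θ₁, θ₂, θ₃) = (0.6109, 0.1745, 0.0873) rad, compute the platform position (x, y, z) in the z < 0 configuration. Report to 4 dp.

arm 1 at φ=0.0°: (R−r)+L cos θ1 = 0.2429;  O1 = (0.2429, 0.0000, -0.0860)
arm 2 at φ=120.0°: (R−r)+L cos θ2 = 0.2677;  O2 = (-0.1339, 0.2319, -0.0260)
O3 = (0.2694·cos240.0°, 0.2694·sin240.0°, -0.0131) = (-0.1347, -0.2333, -0.0131)
|O₂|²−|O₁|² = 0.0060;  |O₃|²−|O₁|² = 0.0064
plane₁₂: -0.7535x+0.4637y+0.1200z = 0.0060
Cramer: x(z) = -0.0082+0.1762z;  y(z) = -0.0004+0.0275z
sphere 1 gives Az²+Bz+C=0 with A=1.0318, B=0.0836, C=-0.1321;  B²−4AC=0.5521;  roots -0.4006, 0.3196;  negative root z = -0.4006
x = -0.0788, y = -0.0115

(-0.0788, -0.0115, -0.4006)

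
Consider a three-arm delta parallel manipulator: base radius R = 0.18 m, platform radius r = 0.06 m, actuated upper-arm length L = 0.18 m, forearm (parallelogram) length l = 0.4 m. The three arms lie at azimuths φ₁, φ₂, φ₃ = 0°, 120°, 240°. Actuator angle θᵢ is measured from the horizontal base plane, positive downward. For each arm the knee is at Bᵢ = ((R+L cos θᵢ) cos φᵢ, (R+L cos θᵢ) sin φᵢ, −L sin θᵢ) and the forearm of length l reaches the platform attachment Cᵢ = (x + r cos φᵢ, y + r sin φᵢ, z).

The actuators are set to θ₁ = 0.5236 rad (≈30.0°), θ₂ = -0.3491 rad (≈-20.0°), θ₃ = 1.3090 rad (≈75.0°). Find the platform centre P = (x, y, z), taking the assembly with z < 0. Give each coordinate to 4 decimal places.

(0.0185, 0.2206, -0.3024)

S1 = (0.2759·cos0.0°, 0.2759·sin0.0°, -0.0900) = (0.2759, 0.0000, -0.0900)
φ2=120.0°: virtual centre (-0.1446, 0.2504, 0.0616), radius l
arm 3 at φ=240.0°: e+L cos θ3 = 0.1666;  S3 = (-0.0833, -0.1443, -0.1739)
eliminate P² terms by subtracting sphere 1 from 2 and 3
linear system: -0.8409x+0.5008y = 0.0032−0.3031z; -0.7184x+-0.2885y = -0.0262−-0.1677z
Cramer: x(z) = 0.0203+0.0058z;  y(z) = 0.0404-0.5956z
into |P−S₁|² = l²: 1.3548z² + 0.1289z + -0.0849 = 0;  Δ = 0.4769;  z = -0.3024 or 0.2073 → z<0 root = -0.3024
x = 0.0185, y = 0.2206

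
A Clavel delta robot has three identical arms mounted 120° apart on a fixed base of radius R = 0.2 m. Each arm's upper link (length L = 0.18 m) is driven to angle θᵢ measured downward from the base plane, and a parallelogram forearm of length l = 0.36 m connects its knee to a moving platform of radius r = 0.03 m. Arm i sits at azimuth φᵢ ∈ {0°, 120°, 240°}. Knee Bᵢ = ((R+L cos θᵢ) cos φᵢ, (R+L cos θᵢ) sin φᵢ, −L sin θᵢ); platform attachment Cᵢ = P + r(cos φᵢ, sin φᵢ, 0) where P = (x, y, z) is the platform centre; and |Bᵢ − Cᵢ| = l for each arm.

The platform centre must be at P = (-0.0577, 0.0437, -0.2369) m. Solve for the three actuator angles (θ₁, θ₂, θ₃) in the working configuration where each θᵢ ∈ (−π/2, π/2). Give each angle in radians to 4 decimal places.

φ1=0.0° → target in arm frame (-0.0577, 0.0437)
  A=0.2277, B=-0.2369, C=(l²−L²−A²−y'²−z²)/(2L)=-0.0352
  γ=atan2(-0.2369,0.2277)=-0.8052;  ψ=arccos(-0.1072)=1.6782;  θ1=γ+ψ≈0.8730
φ2=120.0° → target in arm frame (0.0667, 0.0281)
  e−x'=0.1033;  (l²−L²−(e−x')²−y'²−z²)/2L = 0.0823
  θ2 = atan2(B,A) + arccos(C/0.2584) = 0.0873
arm 3 (φ=240.0°): x'=-0.0090, y'=-0.0718
  A=0.1790, B=-0.2369, C=(l²−L²−A²−y'²−z²)/(2L)=0.0108
  θ3 = atan2(B,A) + arccos(C/0.2969) = 0.6107

θ₁ = 0.8730, θ₂ = 0.0873, θ₃ = 0.6107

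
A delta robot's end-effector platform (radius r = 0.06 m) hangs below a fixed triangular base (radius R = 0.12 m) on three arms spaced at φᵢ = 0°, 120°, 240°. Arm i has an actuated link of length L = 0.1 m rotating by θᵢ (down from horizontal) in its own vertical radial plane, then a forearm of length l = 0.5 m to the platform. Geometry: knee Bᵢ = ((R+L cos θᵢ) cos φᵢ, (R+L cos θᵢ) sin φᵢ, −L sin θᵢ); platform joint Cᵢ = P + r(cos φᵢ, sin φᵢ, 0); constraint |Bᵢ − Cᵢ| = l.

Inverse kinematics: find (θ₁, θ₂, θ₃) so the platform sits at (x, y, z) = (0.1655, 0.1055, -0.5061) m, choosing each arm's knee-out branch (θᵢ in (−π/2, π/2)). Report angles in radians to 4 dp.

rotate P by −φ1: (0.1655, 0.1055, -0.5061)
  e−x'=-0.1055;  (l²−L²−(e−x')²−y'²−z²)/2L = -0.1920
  θ1 = atan2(B,A) + arccos(C/0.5170) = 0.1750
arm 2 (φ=120.0°): x'=0.0086, y'=-0.1961
  A=0.0514, B=-0.5061, C=(l²−L²−A²−y'²−z²)/(2L)=-0.2861
  θ2 = atan2(B,A) + arccos(C/0.5087) = 0.6985
rotate P by −φ3: (-0.1741, 0.0906, -0.5061)
  A=0.2341, B=-0.5061, C=(l²−L²−A²−y'²−z²)/(2L)=-0.3958
  γ=atan2(-0.5061,0.2341)=-1.1375;  ψ=arccos(-0.7097)=2.3599;  θ3=γ+ψ≈1.2224

θ₁ = 0.1750, θ₂ = 0.6985, θ₃ = 1.2224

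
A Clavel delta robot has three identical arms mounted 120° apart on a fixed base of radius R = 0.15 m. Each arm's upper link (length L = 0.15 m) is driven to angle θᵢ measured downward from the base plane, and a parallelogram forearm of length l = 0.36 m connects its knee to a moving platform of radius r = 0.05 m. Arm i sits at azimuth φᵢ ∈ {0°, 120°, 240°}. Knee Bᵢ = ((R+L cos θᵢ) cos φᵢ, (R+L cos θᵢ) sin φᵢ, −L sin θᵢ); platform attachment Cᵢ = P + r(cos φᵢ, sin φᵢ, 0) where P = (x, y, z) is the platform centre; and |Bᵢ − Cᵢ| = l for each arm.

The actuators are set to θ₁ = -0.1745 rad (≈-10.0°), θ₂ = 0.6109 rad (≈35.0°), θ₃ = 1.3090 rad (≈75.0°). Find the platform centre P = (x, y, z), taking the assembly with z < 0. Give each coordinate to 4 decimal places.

φ1=0.0°: virtual centre (0.2477, 0.0000, 0.0260), radius l
O2 = (0.2229·cos120.0°, 0.2229·sin120.0°, -0.0860) = (-0.1114, 0.1930, -0.0860)
arm 3 at φ=240.0°: (R−r)+L cos θ3 = 0.1388;  O3 = (-0.0694, -0.1202, -0.1449)
subtract pairs → two planes through P
[-0.7183 0.3860 -0.2242]·P = -0.0050;  [-0.6343 -0.2404 -0.3419]·P = -0.0218
Cramer: x(z) = 0.0230-0.4451z;  y(z) = 0.0299-0.2476z
sphere 1 gives Az²+Bz+C=0 with A=1.2594, B=0.1332, C=-0.0775;  B²−4AC=0.4083;  roots -0.3065, 0.2008;  negative root z = -0.3065
x = 0.1594, y = 0.1058

(0.1594, 0.1058, -0.3065)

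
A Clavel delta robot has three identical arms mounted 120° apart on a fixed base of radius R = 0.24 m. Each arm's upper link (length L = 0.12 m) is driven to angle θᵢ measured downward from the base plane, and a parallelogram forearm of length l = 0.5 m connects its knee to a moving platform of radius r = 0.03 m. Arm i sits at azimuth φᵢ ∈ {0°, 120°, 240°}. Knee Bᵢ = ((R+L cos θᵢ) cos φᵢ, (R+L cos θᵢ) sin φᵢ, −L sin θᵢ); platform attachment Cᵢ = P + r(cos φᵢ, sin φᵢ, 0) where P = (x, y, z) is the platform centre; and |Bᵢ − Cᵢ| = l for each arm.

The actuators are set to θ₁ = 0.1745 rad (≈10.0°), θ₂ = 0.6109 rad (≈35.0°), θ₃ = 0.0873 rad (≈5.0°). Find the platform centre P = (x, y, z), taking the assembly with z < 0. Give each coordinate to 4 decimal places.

(0.0209, -0.0520, -0.4118)

φ1=0.0°: virtual centre (0.3282, 0.0000, -0.0208), radius l
arm 2 at φ=120.0°: (R−r)+L cos θ2 = 0.3083;  O2 = (-0.1541, 0.2670, -0.0688)
φ3=240.0°: virtual centre (-0.1648, -0.2854, -0.0105), radius l
subtract pairs → two planes through P
linear system: -0.9647x+0.5340y = -0.0084−-0.0960z; -0.9859x+-0.5708y = 0.0006−0.0207z
Cramer: x(z) = 0.0041-0.0406z;  y(z) = -0.0082+0.1064z
quadratic in z: (1.0130)z²+(0.0662)z+(-0.1445)=0, √Δ=0.7680 → z ∈ {-0.4118, 0.3464}; z = -0.4118 (taking z<0)
x = 0.0209, y = -0.0520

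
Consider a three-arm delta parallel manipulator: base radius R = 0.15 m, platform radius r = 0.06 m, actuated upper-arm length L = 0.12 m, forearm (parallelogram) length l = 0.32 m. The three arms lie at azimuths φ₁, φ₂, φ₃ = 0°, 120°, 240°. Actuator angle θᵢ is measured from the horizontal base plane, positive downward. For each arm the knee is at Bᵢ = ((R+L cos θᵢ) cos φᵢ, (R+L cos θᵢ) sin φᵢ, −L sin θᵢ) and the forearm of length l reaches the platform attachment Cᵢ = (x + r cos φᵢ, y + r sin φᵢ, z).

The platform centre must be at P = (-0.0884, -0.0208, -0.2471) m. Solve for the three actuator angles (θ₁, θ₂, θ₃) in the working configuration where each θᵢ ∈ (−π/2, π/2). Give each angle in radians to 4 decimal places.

θ₁ = 0.6981, θ₂ = 0.0001, θ₃ = -0.2618

φ1=0.0° → target in arm frame (-0.0884, -0.0208)
  A cos θ + B sin θ = C:  0.1784·cos θ + -0.2471·sin θ = -0.0222
  θ1 = atan2(B,A) + arccos(C/0.3048) = 0.6981
rotate P by −φ2: (0.0262, 0.0870, -0.2471)
  A=0.0638, B=-0.2471, C=(l²−L²−A²−y'²−z²)/(2L)=0.0638
  √(A²+B²)=0.2552;  θ2 = -1.3181+1.3182 ≈ 0.0001
φ3=240.0° → target in arm frame (0.0622, -0.0662)
  A cos θ + B sin θ = C:  0.0278·cos θ + -0.2471·sin θ = 0.0908
  θ3 = atan2(B,A) + arccos(C/0.2487) = -0.2618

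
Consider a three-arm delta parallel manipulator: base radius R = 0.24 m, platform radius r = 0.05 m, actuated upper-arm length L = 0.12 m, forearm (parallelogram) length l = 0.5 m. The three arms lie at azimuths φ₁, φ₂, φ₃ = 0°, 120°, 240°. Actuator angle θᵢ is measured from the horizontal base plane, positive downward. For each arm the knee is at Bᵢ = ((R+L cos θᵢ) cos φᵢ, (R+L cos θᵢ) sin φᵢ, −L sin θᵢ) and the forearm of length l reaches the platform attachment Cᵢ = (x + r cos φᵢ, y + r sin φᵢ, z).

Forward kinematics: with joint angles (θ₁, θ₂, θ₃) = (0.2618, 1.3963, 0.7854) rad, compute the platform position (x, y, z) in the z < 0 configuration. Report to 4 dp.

φ1=0.0°: virtual centre (0.3059, 0.0000, -0.0311), radius l
S2 = (0.2108·cos120.0°, 0.2108·sin120.0°, -0.1182) = (-0.1054, 0.1826, -0.1182)
S3 = (0.2749·cos240.0°, 0.2749·sin240.0°, -0.0849) = (-0.1374, -0.2380, -0.0849)
eliminate P² terms by subtracting sphere 1 from 2 and 3
[-0.8227 0.3652 -0.1742]·P = -0.0361;  [-0.8867 -0.4761 -0.1076]·P = -0.0118
Cramer: x(z) = 0.0301-0.1709z;  y(z) = -0.0312+0.0922z
sphere 1 gives Az²+Bz+C=0 with A=1.0377, B=0.1506, C=-0.1720;  B²−4AC=0.7365;  roots -0.4861, 0.3409;  negative root z = -0.4861
x = 0.1131, y = -0.0760

(0.1131, -0.0760, -0.4861)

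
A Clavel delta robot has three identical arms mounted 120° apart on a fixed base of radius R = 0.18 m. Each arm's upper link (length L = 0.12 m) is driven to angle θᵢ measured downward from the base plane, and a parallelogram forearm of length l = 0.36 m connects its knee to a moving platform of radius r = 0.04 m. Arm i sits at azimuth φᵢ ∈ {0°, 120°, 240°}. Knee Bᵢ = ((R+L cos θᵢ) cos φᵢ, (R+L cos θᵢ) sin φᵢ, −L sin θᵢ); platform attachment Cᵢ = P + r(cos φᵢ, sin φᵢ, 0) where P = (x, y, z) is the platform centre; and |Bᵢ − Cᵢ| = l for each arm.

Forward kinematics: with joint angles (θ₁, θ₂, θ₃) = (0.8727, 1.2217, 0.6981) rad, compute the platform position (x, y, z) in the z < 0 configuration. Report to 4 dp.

(0.0123, -0.0589, -0.3821)

O1 = (0.2171·cos0.0°, 0.2171·sin0.0°, -0.0919) = (0.2171, 0.0000, -0.0919)
φ2=120.0°: virtual centre (-0.0905, 0.1568, -0.1128), radius l
φ3=240.0°: virtual centre (-0.1160, -0.2009, -0.0771), radius l
subtract pairs → two planes through P
plane₁₂: -0.6153x+0.3136y+-0.0417z = -0.0101
Cramer: x(z) = 0.0061-0.0164z;  y(z) = -0.0203+0.1008z
quadratic in z: (1.0104)z²+(0.1867)z+(-0.0762)=0, √Δ=0.5854 → z ∈ {-0.3821, 0.1973}; z = -0.3821 (taking z<0)
x = 0.0123, y = -0.0589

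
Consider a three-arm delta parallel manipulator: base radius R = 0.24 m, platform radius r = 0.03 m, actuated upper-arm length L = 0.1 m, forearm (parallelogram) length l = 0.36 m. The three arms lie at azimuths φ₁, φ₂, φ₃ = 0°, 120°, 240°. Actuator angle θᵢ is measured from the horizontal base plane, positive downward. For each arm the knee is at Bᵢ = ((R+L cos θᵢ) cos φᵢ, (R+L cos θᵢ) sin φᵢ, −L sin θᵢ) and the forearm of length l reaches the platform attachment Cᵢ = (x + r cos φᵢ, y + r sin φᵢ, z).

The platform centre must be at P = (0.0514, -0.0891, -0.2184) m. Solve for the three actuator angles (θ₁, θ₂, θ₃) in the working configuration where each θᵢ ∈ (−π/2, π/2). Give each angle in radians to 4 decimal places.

rotate P by −φ1: (0.0514, -0.0891, -0.2184)
  A cos θ + B sin θ = C:  0.1586·cos θ + -0.2184·sin θ = 0.1940
  √(A²+B²)=0.2699;  θ1 = -0.9427+0.7686 ≈ -0.1741
arm 2 (φ=120.0°): x'=-0.1029, y'=0.0000
  A cos θ + B sin θ = C:  0.3129·cos θ + -0.2184·sin θ = -0.1299
  γ=atan2(-0.2184,0.3129)=-0.6094;  ψ=arccos(-0.3405)=1.9182;  θ2=γ+ψ≈1.3088
arm 3 (φ=240.0°): x'=0.0515, y'=0.0891
  A=0.1585, B=-0.2184, C=(l²−L²−A²−y'²−z²)/(2L)=0.1942
  √(A²+B²)=0.2699;  θ3 = -0.9429+0.7677 ≈ -0.1752

θ₁ = -0.1741, θ₂ = 1.3088, θ₃ = -0.1752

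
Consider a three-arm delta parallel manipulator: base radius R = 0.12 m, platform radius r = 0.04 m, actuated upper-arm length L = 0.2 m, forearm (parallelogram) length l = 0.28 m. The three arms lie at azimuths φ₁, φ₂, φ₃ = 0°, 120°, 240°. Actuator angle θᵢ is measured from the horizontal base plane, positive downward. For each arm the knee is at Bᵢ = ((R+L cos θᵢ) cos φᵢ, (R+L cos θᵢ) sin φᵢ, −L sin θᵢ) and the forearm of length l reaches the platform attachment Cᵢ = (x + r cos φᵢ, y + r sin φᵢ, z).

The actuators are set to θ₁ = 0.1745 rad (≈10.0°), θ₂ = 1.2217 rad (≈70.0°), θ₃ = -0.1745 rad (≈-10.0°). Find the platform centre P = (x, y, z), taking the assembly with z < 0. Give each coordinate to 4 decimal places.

(0.0459, -0.1195, -0.1383)

φ1=0.0°: virtual centre (0.2770, 0.0000, -0.0347), radius l
φ2=120.0°: virtual centre (-0.0742, 0.1285, -0.1879), radius l
arm 3 at φ=240.0°: (R−r)+L cos θ3 = 0.2770;  centre 3 = (-0.1385, -0.2399, 0.0347)
eliminate P² terms by subtracting sphere 1 from 2 and 3
linear system: -0.7023x+0.2571y = -0.0206−-0.3064z; -0.8309x+-0.4797y = 0.0000−0.1389z
Cramer: x(z) = 0.0179-0.2022z;  y(z) = -0.0310+0.6397z
into |P−centre ₁|² = l²: 1.4501z² + 0.1345z + -0.0091 = 0;  Δ = 0.0710;  z = -0.1383 or 0.0455 → z<0 root = -0.1383
x = 0.0459, y = -0.1195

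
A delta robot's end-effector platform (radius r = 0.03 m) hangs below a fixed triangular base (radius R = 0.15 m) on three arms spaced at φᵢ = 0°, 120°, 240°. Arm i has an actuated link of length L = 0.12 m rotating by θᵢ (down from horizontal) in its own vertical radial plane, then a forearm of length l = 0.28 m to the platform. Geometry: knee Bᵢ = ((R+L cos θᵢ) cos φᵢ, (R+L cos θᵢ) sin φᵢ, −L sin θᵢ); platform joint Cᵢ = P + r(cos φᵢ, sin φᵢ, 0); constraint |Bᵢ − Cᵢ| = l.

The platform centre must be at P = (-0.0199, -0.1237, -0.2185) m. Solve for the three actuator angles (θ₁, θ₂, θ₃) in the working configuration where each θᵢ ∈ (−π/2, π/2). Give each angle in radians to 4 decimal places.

rotate P by −φ1: (-0.0199, -0.1237, -0.2185)
  A=0.1399, B=-0.2185, C=(l²−L²−A²−y'²−z²)/(2L)=-0.0776
  √(A²+B²)=0.2594;  θ1 = -1.0013+1.8744 ≈ 0.8731
φ2=120.0° → target in arm frame (-0.0972, 0.0791)
  e−x'=0.2172;  (l²−L²−(e−x')²−y'²−z²)/2L = -0.1548
  θ2 = atan2(B,A) + arccos(C/0.3081) = 1.3090
arm 3 (φ=240.0°): x'=0.1171, y'=0.0446
  A cos θ + B sin θ = C:  0.0029·cos θ + -0.2185·sin θ = 0.0594
  γ=atan2(-0.2185,0.0029)=-1.5574;  ψ=arccos(0.2719)=1.2955;  θ3=γ+ψ≈-0.2620

θ₁ = 0.8731, θ₂ = 1.3090, θ₃ = -0.2620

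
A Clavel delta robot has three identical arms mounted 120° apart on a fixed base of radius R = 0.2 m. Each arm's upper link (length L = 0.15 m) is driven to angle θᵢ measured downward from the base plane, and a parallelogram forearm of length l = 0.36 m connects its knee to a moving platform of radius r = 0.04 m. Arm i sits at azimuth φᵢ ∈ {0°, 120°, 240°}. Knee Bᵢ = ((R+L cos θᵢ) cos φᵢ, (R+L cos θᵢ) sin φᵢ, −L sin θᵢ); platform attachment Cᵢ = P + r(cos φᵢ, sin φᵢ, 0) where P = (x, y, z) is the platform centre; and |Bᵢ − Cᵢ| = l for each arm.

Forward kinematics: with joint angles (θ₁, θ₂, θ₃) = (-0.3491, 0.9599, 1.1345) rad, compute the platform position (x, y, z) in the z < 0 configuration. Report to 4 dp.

(0.1432, 0.0216, -0.2715)

φ1=0.0°: virtual centre (0.3010, 0.0000, 0.0513), radius l
S2 = (0.2460·cos120.0°, 0.2460·sin120.0°, -0.1229) = (-0.1230, 0.2131, -0.1229)
arm 3 at φ=240.0°: e+L cos θ3 = 0.2234;  S3 = (-0.1117, -0.1935, -0.1359)
eliminate P² terms by subtracting sphere 1 from 2 and 3
plane₁₂: -0.8479x+0.4262y+-0.3484z = -0.0176
Cramer: x(z) = 0.0256-0.4331z;  y(z) = 0.0096-0.0442z
quadratic in z: (1.1895)z²+(0.1351)z+(-0.0510)=0, √Δ=0.5109 → z ∈ {-0.2715, 0.1580}; z = -0.2715 (taking z<0)
x = 0.1432, y = 0.0216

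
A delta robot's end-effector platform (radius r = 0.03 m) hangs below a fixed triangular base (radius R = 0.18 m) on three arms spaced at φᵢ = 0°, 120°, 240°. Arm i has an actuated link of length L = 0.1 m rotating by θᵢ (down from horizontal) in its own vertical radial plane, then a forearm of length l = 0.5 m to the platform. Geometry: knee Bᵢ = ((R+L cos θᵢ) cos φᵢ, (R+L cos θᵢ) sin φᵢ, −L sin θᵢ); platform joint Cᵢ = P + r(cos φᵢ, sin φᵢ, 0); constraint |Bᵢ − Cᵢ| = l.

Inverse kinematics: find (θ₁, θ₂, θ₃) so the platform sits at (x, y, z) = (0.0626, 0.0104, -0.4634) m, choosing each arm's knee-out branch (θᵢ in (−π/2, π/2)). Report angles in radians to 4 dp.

φ1=0.0° → target in arm frame (0.0626, 0.0104)
  A=0.0874, B=-0.4634, C=(l²−L²−A²−y'²−z²)/(2L)=0.0876
  √(A²+B²)=0.4716;  θ1 = -1.3844+1.3840 ≈ -0.0004
arm 2 (φ=120.0°): x'=-0.0223, y'=-0.0594
  A=0.1723, B=-0.4634, C=(l²−L²−A²−y'²−z²)/(2L)=-0.0398
  θ2 = atan2(B,A) + arccos(C/0.4944) = 0.4365
arm 3 (φ=240.0°): x'=-0.0403, y'=0.0490
  A cos θ + B sin θ = C:  0.1903·cos θ + -0.4634·sin θ = -0.0668
  γ=atan2(-0.4634,0.1903)=-1.1811;  ψ=arccos(-0.1333)=1.7045;  θ3=γ+ψ≈0.5234

θ₁ = -0.0004, θ₂ = 0.4365, θ₃ = 0.5234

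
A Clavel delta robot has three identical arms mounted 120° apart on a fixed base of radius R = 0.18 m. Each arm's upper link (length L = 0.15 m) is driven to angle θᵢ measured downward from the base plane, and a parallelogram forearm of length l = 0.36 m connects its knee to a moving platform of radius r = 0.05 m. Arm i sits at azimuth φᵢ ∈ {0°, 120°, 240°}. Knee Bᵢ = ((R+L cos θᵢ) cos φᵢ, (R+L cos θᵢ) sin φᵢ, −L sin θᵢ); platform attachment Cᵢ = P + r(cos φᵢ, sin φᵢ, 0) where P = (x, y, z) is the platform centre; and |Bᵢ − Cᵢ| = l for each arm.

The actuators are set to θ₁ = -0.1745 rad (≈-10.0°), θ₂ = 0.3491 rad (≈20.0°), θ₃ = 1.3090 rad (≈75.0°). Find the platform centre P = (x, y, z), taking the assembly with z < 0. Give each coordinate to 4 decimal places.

O1 = (0.2777·cos0.0°, 0.2777·sin0.0°, 0.0260) = (0.2777, 0.0000, 0.0260)
O2 = (0.2710·cos120.0°, 0.2710·sin120.0°, -0.0513) = (-0.1355, 0.2347, -0.0513)
O3 = (0.1688·cos240.0°, 0.1688·sin240.0°, -0.1449) = (-0.0844, -0.1462, -0.1449)
subtract pairs → two planes through P
linear system: -0.8264x+0.4693y = -0.0018−-0.1547z; -0.7243x+-0.2924y = -0.0283−-0.3419z
det = 0.5815;  x = 0.0237+-0.3537z,  y = 0.0380+-0.2931z
quadratic in z: (1.2110)z²+(0.1053)z+(-0.0630)=0, √Δ=0.5622 → z ∈ {-0.2756, 0.1887}; z = -0.2756 (taking z<0)
x = 0.1212, y = 0.1188

(0.1212, 0.1188, -0.2756)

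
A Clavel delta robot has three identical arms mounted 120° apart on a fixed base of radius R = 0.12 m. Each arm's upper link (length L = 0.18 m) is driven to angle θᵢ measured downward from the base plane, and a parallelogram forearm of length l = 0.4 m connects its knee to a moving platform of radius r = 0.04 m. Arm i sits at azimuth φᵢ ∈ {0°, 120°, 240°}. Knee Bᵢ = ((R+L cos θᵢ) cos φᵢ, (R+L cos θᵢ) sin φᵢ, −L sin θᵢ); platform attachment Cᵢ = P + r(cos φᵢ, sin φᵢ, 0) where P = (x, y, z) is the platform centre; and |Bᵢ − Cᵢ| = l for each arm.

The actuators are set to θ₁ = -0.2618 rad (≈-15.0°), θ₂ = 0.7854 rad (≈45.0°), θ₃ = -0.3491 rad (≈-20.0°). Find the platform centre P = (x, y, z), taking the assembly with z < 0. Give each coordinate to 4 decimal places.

(0.0730, -0.1457, -0.2791)

S1 = (0.2539·cos0.0°, 0.2539·sin0.0°, 0.0466) = (0.2539, 0.0000, 0.0466)
φ2=120.0°: virtual centre (-0.1036, 0.1795, -0.1273), radius l
φ3=240.0°: virtual centre (-0.1246, -0.2158, 0.0616), radius l
eliminate P² terms by subtracting sphere 1 from 2 and 3
plane₁₂: -0.7150x+0.3590y+-0.3477z = -0.0075
det = 0.5803;  x = 0.0060+-0.2401z,  y = -0.0088+0.4905z
into |P−S₁|² = l²: 1.2982z² + 0.0172z + -0.0963 = 0;  Δ = 0.5005;  z = -0.2791 or 0.2658 → z<0 root = -0.2791
x = 0.0730, y = -0.1457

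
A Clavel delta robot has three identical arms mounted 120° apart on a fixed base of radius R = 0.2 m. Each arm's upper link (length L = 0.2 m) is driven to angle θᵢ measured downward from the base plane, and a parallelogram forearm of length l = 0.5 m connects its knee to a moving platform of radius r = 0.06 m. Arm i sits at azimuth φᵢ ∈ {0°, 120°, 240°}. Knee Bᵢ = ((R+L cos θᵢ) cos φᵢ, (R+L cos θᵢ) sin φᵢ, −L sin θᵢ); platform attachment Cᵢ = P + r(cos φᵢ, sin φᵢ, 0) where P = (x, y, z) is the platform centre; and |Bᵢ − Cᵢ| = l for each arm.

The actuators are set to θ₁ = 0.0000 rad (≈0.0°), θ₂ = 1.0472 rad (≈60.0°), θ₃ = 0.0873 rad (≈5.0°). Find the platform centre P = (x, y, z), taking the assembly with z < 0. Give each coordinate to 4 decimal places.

(0.1103, -0.1664, -0.4117)

φ1=0.0°: virtual centre (0.3400, 0.0000, 0.0000), radius l
arm 2 at φ=120.0°: ρ2 = 0.2400;  O2 = (-0.1200, 0.2078, -0.1732)
arm 3 at φ=240.0°: ρ3 = 0.3392;  O3 = (-0.1696, -0.2938, -0.0174)
subtract pairs → two planes through P
linear system: -0.9200x+0.4157y = -0.0280−-0.3464z; -1.0192x+-0.5876y = -0.0002−-0.0349z
det = 0.9643;  x = 0.0172+-0.2261z,  y = -0.0294+0.3329z
sphere 1 gives Az²+Bz+C=0 with A=1.1619, B=0.1264, C=-0.1449;  B²−4AC=0.6895;  roots -0.4117, 0.3029;  negative root z = -0.4117
x = 0.1103, y = -0.1664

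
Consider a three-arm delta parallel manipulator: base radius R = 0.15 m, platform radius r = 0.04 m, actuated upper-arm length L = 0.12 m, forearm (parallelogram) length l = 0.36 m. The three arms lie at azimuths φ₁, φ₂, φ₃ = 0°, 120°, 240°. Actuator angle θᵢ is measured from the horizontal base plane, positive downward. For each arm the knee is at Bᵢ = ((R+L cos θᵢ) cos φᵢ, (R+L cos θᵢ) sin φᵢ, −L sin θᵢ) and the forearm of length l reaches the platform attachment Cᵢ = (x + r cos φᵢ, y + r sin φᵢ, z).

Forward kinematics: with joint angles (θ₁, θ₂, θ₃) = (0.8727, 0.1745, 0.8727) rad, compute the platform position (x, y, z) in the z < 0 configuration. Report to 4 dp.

(-0.0462, 0.0799, -0.3542)

centre 1 = (0.1871·cos0.0°, 0.1871·sin0.0°, -0.0919) = (0.1871, 0.0000, -0.0919)
arm 2 at φ=120.0°: e+L cos θ2 = 0.2282;  centre 2 = (-0.1141, 0.1976, -0.0208)
φ3=240.0°: virtual centre (-0.0936, -0.1621, -0.0919), radius l
eliminate P² terms by subtracting sphere 1 from 2 and 3
plane₁₂: -0.6024x+0.3952y+0.1422z = 0.0090
Cramer: x(z) = -0.0070+0.1105z;  y(z) = 0.0122-0.1914z
into |P−centre ₁|² = l²: 1.0488z² + 0.1363z + -0.0833 = 0;  Δ = 0.3681;  z = -0.3542 or 0.2242 → z<0 root = -0.3542
x = -0.0462, y = 0.0799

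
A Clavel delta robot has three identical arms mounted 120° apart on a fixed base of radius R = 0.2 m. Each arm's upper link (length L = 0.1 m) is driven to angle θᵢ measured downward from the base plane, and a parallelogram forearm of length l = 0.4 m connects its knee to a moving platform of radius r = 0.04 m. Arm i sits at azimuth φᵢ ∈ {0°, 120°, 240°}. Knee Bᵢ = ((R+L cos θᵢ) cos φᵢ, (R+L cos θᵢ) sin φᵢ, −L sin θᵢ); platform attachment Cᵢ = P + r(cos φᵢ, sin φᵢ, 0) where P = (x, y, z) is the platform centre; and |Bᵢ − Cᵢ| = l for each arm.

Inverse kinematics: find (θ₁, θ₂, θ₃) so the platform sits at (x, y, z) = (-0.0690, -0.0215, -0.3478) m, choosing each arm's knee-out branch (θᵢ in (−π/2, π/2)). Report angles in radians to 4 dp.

θ₁ = 0.8729, θ₂ = 0.3491, θ₃ = 0.0876

rotate P by −φ1: (-0.0690, -0.0215, -0.3478)
  e−x'=0.2290;  (l²−L²−(e−x')²−y'²−z²)/2L = -0.1193
  θ1 = atan2(B,A) + arccos(C/0.4164) = 0.8729
rotate P by −φ2: (0.0159, 0.0705, -0.3478)
  A=0.1441, B=-0.3478, C=(l²−L²−A²−y'²−z²)/(2L)=0.0165
  θ2 = atan2(B,A) + arccos(C/0.3765) = 0.3491
rotate P by −φ3: (0.0531, -0.0490, -0.3478)
  A=0.1069, B=-0.3478, C=(l²−L²−A²−y'²−z²)/(2L)=0.0761
  γ=atan2(-0.3478,0.1069)=-1.2727;  ψ=arccos(0.2090)=1.3602;  θ3=γ+ψ≈0.0876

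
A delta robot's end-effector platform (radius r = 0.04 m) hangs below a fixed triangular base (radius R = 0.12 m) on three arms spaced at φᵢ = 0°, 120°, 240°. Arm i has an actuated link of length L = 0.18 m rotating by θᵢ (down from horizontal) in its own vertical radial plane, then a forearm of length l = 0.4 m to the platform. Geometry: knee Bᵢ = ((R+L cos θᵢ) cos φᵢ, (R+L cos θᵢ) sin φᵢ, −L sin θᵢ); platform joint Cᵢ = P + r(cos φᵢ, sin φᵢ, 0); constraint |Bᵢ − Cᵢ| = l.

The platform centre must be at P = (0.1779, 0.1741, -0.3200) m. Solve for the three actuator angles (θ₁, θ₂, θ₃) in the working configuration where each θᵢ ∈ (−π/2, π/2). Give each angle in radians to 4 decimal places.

rotate P by −φ1: (0.1779, 0.1741, -0.3200)
  A cos θ + B sin θ = C:  -0.0979·cos θ + -0.3200·sin θ = -0.0408
  √(A²+B²)=0.3346;  θ1 = -1.8677+1.6931 ≈ -0.1746
φ2=120.0° → target in arm frame (0.0618, -0.2411)
  A=0.0182, B=-0.3200, C=(l²−L²−A²−y'²−z²)/(2L)=-0.0924
  θ2 = atan2(B,A) + arccos(C/0.3205) = 0.3492
φ3=240.0° → target in arm frame (-0.2397, 0.0670)
  e−x'=0.3197;  (l²−L²−(e−x')²−y'²−z²)/2L = -0.2264
  √(A²+B²)=0.4524;  θ3 = -0.7858+2.0950 ≈ 1.3092

θ₁ = -0.1746, θ₂ = 0.3492, θ₃ = 1.3092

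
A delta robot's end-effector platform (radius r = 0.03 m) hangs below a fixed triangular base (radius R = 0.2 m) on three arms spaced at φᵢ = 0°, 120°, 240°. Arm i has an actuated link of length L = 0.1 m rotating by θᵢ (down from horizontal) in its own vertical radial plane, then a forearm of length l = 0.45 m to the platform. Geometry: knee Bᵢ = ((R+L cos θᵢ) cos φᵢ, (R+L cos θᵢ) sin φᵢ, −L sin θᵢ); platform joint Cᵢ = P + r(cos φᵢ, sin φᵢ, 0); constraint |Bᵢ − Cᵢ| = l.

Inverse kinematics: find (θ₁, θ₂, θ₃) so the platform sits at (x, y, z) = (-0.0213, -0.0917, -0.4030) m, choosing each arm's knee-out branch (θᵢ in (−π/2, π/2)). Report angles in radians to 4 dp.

θ₁ = 0.6111, θ₂ = 0.8727, θ₃ = -0.0873

φ1=0.0° → target in arm frame (-0.0213, -0.0917)
  A cos θ + B sin θ = C:  0.1913·cos θ + -0.4030·sin θ = -0.0746
  θ1 = atan2(B,A) + arccos(C/0.4461) = 0.6111
rotate P by −φ2: (-0.0688, 0.0643, -0.4030)
  A cos θ + B sin θ = C:  0.2388·cos θ + -0.4030·sin θ = -0.1553
  √(A²+B²)=0.4684;  θ2 = -1.0359+1.9086 ≈ 0.8727
rotate P by −φ3: (0.0901, 0.0274, -0.4030)
  e−x'=0.0799;  (l²−L²−(e−x')²−y'²−z²)/2L = 0.1148
  √(A²+B²)=0.4109;  θ3 = -1.3750+1.2877 ≈ -0.0873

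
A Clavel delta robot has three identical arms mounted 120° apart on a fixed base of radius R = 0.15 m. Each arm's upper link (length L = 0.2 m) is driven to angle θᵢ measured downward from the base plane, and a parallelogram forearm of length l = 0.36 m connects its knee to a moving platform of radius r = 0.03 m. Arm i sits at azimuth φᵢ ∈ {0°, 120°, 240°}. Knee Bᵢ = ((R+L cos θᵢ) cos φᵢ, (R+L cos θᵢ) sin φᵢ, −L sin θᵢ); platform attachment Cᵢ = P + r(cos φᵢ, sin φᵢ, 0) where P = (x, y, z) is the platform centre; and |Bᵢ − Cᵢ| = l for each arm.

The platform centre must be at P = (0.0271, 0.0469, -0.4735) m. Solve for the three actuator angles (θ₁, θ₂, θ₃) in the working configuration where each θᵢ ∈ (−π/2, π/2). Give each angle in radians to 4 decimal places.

θ₁ = 1.0471, θ₂ = 1.0472, θ₃ = 1.3092

φ1=0.0° → target in arm frame (0.0271, 0.0469)
  A=0.0929, B=-0.4735, C=(l²−L²−A²−y'²−z²)/(2L)=-0.3636
  √(A²+B²)=0.4825;  θ1 = -1.3771+2.4242 ≈ 1.0471
φ2=120.0° → target in arm frame (0.0271, -0.0469)
  e−x'=0.0929;  (l²−L²−(e−x')²−y'²−z²)/2L = -0.3636
  γ=atan2(-0.4735,0.0929)=-1.3770;  ψ=arccos(-0.7535)=2.4242;  θ2=γ+ψ≈1.0472
arm 3 (φ=240.0°): x'=-0.0542, y'=0.0000
  e−x'=0.1742;  (l²−L²−(e−x')²−y'²−z²)/2L = -0.4123
  γ=atan2(-0.4735,0.1742)=-1.2183;  ψ=arccos(-0.8173)=2.5275;  θ3=γ+ψ≈1.3092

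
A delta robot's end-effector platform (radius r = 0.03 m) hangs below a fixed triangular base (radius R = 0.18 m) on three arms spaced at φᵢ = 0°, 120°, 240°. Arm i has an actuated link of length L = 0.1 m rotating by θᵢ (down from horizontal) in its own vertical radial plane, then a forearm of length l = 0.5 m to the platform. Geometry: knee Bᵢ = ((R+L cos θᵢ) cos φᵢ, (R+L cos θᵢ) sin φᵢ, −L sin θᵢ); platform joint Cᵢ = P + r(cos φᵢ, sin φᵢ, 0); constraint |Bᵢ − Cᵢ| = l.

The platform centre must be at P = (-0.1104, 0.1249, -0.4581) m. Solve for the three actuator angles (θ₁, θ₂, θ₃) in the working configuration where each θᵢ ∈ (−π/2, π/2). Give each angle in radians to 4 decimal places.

φ1=0.0° → target in arm frame (-0.1104, 0.1249)
  A=0.2604, B=-0.4581, C=(l²−L²−A²−y'²−z²)/(2L)=-0.2663
  γ=atan2(-0.4581,0.2604)=-1.0539;  ψ=arccos(-0.5054)=2.1007;  θ1=γ+ψ≈1.0467
φ2=120.0° → target in arm frame (0.1634, 0.0332)
  A=-0.0134, B=-0.4581, C=(l²−L²−A²−y'²−z²)/(2L)=0.1443
  γ=atan2(-0.4581,-0.0134)=-1.6000;  ψ=arccos(0.3149)=1.2504;  θ2=γ+ψ≈-0.3496
arm 3 (φ=240.0°): x'=-0.0530, y'=-0.1581
  e−x'=0.2030;  (l²−L²−(e−x')²−y'²−z²)/2L = -0.1802
  θ3 = atan2(B,A) + arccos(C/0.5010) = 0.7849

θ₁ = 1.0467, θ₂ = -0.3496, θ₃ = 0.7849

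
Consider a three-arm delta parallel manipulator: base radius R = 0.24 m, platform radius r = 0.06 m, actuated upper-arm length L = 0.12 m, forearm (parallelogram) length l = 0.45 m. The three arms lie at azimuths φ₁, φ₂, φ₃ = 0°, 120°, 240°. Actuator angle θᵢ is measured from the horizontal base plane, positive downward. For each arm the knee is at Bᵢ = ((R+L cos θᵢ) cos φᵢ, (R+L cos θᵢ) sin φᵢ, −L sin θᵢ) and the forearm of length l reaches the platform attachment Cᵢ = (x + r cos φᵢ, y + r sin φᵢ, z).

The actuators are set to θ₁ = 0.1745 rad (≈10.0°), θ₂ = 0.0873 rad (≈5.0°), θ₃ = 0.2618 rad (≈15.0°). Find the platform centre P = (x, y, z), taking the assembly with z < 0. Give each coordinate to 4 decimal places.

φ1=0.0°: virtual centre (0.2982, 0.0000, -0.0208), radius l
centre 2 = (0.2995·cos120.0°, 0.2995·sin120.0°, -0.0105) = (-0.1498, 0.2594, -0.0105)
centre 3 = (0.2959·cos240.0°, 0.2959·sin240.0°, -0.0311) = (-0.1480, -0.2563, -0.0311)
eliminate P² terms by subtracting sphere 1 from 2 and 3
[-0.8959 0.5188 0.0207]·P = 0.0005;  [-0.8923 -0.5125 -0.0204]·P = -0.0008
det = 0.9221;  x = 0.0002+0.0000z,  y = 0.0013+-0.0399z
quadratic in z: (1.0016)z²+(0.0416)z+(-0.1133)=0, √Δ=0.6749 → z ∈ {-0.3577, 0.3162}; z = -0.3577 (taking z<0)
x = 0.0002, y = 0.0156

(0.0002, 0.0156, -0.3577)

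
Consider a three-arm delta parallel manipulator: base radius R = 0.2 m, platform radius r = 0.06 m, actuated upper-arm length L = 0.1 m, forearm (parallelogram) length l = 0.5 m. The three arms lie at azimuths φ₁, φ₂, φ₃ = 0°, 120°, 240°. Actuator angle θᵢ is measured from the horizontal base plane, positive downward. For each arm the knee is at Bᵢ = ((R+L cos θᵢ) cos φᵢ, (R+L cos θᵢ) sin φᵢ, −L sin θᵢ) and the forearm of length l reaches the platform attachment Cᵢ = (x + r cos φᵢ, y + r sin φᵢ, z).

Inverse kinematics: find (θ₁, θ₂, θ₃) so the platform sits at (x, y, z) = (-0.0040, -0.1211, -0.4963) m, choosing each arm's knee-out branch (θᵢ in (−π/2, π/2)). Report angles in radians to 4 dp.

θ₁ = 0.6979, θ₂ = 1.1341, θ₃ = 0.1741

rotate P by −φ1: (-0.0040, -0.1211, -0.4963)
  e−x'=0.1440;  (l²−L²−(e−x')²−y'²−z²)/2L = -0.2086
  γ=atan2(-0.4963,0.1440)=-1.2884;  ψ=arccos(-0.4036)=1.9863;  θ1=γ+ψ≈0.6979
arm 2 (φ=120.0°): x'=-0.1029, y'=0.0640
  A=0.2429, B=-0.4963, C=(l²−L²−A²−y'²−z²)/(2L)=-0.3470
  θ2 = atan2(B,A) + arccos(C/0.5525) = 1.1341
arm 3 (φ=240.0°): x'=0.1069, y'=0.0571
  A=0.0331, B=-0.4963, C=(l²−L²−A²−y'²−z²)/(2L)=-0.0533
  θ3 = atan2(B,A) + arccos(C/0.4974) = 0.1741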